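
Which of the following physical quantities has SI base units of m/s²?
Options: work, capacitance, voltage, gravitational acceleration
Checking the SI base units of each option:
  work (W = Fd): kg·m²/s²  ✗
  capacitance (C = Q/V): s⁴·A²/(kg·m²)  ✗
  voltage (V = IR): kg·m²/(s³·A)  ✗
  gravitational acceleration (g = GM/r²): m/s²  ✓ matches

Only gravitational acceleration has units m/s².

Answer: gravitational acceleration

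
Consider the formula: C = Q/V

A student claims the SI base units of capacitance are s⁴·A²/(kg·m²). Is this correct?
Units of each symbol in C = Q/V:
  Q (charge, in coulombs): s·A
  V (voltage, in volts): kg·m²/(s³·A)  → in the denominator, contributes s³·A/(kg·m²)

Multiplying the contributions: [s·A] · [s³·A/(kg·m²)]
Adding exponents of each base unit: kg: -1, m: -2, s: 4, A: 2
SI base units of capacitance: s⁴·A²/(kg·m²)

The claimed units s⁴·A²/(kg·m²) match the derived units, so the claim is correct.

Answer: Yes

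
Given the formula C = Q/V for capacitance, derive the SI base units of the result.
Units of each symbol in C = Q/V:
  Q (charge, in coulombs): s·A
  V (voltage, in volts): kg·m²/(s³·A)  → in the denominator, contributes s³·A/(kg·m²)

Multiplying the contributions: [s·A] · [s³·A/(kg·m²)]
Adding exponents of each base unit: kg: -1, m: -2, s: 4, A: 2
SI base units of capacitance: s⁴·A²/(kg·m²)

Answer: s⁴·A²/(kg·m²)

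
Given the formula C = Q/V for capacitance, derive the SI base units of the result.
Units of each symbol in C = Q/V:
  Q (charge, in coulombs): s·A
  V (voltage, in volts): kg·m²/(s³·A)  → in the denominator, contributes s³·A/(kg·m²)

Multiplying the contributions: [s·A] · [s³·A/(kg·m²)]
Adding exponents of each base unit: kg: -1, m: -2, s: 4, A: 2
SI base units of capacitance: s⁴·A²/(kg·m²)

Answer: s⁴·A²/(kg·m²)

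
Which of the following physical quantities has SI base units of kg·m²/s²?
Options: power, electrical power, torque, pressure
Checking the SI base units of each option:
  power (P = W/t): kg·m²/s³  ✗
  electrical power (P = IV): kg·m²/s³  ✗
  torque (τ = Fr): kg·m²/s²  ✓ matches
  pressure (P = F/A): kg/(m·s²)  ✗

Only torque has units kg·m²/s².

Answer: torque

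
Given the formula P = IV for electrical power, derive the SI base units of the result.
Units of each symbol in P = IV:
  I (current): A
  V (voltage, in volts): kg·m²/(s³·A)

Multiplying the contributions: [A] · [kg·m²/(s³·A)]
Adding exponents of each base unit: kg: 1, m: 2, s: -3
SI base units of electrical power: kg·m²/s³

Answer: kg·m²/s³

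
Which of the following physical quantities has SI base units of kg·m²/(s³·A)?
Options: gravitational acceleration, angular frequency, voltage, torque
Checking the SI base units of each option:
  gravitational acceleration (g = GM/r²): m/s²  ✗
  angular frequency (ω = 2πf): 1/s  ✗
  voltage (V = IR): kg·m²/(s³·A)  ✓ matches
  torque (τ = Fr): kg·m²/s²  ✗

Only voltage has units kg·m²/(s³·A).

Answer: voltage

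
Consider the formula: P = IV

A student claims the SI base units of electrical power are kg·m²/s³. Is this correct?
Units of each symbol in P = IV:
  I (current): A
  V (voltage, in volts): kg·m²/(s³·A)

Multiplying the contributions: [A] · [kg·m²/(s³·A)]
Adding exponents of each base unit: kg: 1, m: 2, s: -3
SI base units of electrical power: kg·m²/s³

The claimed units kg·m²/s³ match the derived units, so the claim is correct.

Answer: Yes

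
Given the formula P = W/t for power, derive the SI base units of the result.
Units of each symbol in P = W/t:
  W (work): kg·m²/s²
  t (time): s  → in the denominator, contributes 1/s

Multiplying the contributions: [kg·m²/s²] · [1/s]
Adding exponents of each base unit: kg: 1, m: 2, s: -3
SI base units of power: kg·m²/s³

Answer: kg·m²/s³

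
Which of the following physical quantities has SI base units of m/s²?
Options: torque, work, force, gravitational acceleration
Checking the SI base units of each option:
  torque (τ = Fr): kg·m²/s²  ✗
  work (W = Fd): kg·m²/s²  ✗
  force (F = ma): kg·m/s²  ✗
  gravitational acceleration (g = GM/r²): m/s²  ✓ matches

Only gravitational acceleration has units m/s².

Answer: gravitational acceleration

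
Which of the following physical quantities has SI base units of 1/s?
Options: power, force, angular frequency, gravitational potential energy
Checking the SI base units of each option:
  power (P = W/t): kg·m²/s³  ✗
  force (F = ma): kg·m/s²  ✗
  angular frequency (ω = 2πf): 1/s  ✓ matches
  gravitational potential energy (U = -GMm/r): kg·m²/s²  ✗

Only angular frequency has units 1/s.

Answer: angular frequency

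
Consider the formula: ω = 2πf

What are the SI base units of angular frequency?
Units of each symbol in ω = 2πf:
  f (frequency): 1/s
  The factor 2π is dimensionless.

Multiplying the contributions: [1/s]
Adding exponents of each base unit: s: -1
SI base units of angular frequency: 1/s

Answer: 1/s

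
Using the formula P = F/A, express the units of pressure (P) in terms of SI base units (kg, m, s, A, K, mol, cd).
Units of each symbol in P = F/A:
  F (force): kg·m/s²
  A (area): m²  → in the denominator, contributes 1/m²

Multiplying the contributions: [kg·m/s²] · [1/m²]
Adding exponents of each base unit: kg: 1, m: -1, s: -2
SI base units of pressure: kg/(m·s²)

Answer: kg/(m·s²)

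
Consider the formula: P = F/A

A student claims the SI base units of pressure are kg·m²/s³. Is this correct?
Units of each symbol in P = F/A:
  F (force): kg·m/s²
  A (area): m²  → in the denominator, contributes 1/m²

Multiplying the contributions: [kg·m/s²] · [1/m²]
Adding exponents of each base unit: kg: 1, m: -1, s: -2
SI base units of pressure: kg/(m·s²)

The claimed units kg·m²/s³ (exponents kg: 1, m: 2, s: -3) do not match the derived units kg/(m·s²) (exponents kg: 1, m: -1, s: -2), so the claim is incorrect.

Answer: No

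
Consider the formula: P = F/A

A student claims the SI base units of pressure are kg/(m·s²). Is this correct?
Units of each symbol in P = F/A:
  F (force): kg·m/s²
  A (area): m²  → in the denominator, contributes 1/m²

Multiplying the contributions: [kg·m/s²] · [1/m²]
Adding exponents of each base unit: kg: 1, m: -1, s: -2
SI base units of pressure: kg/(m·s²)

The claimed units kg/(m·s²) match the derived units, so the claim is correct.

Answer: Yes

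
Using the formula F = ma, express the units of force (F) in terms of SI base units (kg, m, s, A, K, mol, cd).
Units of each symbol in F = ma:
  m (mass): kg
  a (acceleration): m/s²

Multiplying the contributions: [kg] · [m/s²]
Adding exponents of each base unit: kg: 1, m: 1, s: -2
SI base units of force: kg·m/s²

Answer: kg·m/s²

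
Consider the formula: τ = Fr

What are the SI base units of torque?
Units of each symbol in τ = Fr:
  F (force): kg·m/s²
  r (lever arm): m

Multiplying the contributions: [kg·m/s²] · [m]
Adding exponents of each base unit: kg: 1, m: 2, s: -2
SI base units of torque: kg·m²/s²

Answer: kg·m²/s²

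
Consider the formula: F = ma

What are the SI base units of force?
Units of each symbol in F = ma:
  m (mass): kg
  a (acceleration): m/s²

Multiplying the contributions: [kg] · [m/s²]
Adding exponents of each base unit: kg: 1, m: 1, s: -2
SI base units of force: kg·m/s²

Answer: kg·m/s²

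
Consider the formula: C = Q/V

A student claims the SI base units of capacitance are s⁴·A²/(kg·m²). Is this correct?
Units of each symbol in C = Q/V:
  Q (charge, in coulombs): s·A
  V (voltage, in volts): kg·m²/(s³·A)  → in the denominator, contributes s³·A/(kg·m²)

Multiplying the contributions: [s·A] · [s³·A/(kg·m²)]
Adding exponents of each base unit: kg: -1, m: -2, s: 4, A: 2
SI base units of capacitance: s⁴·A²/(kg·m²)

The claimed units s⁴·A²/(kg·m²) match the derived units, so the claim is correct.

Answer: Yes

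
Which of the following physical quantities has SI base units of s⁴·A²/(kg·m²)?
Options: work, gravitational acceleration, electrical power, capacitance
Checking the SI base units of each option:
  work (W = Fd): kg·m²/s²  ✗
  gravitational acceleration (g = GM/r²): m/s²  ✗
  electrical power (P = IV): kg·m²/s³  ✗
  capacitance (C = Q/V): s⁴·A²/(kg·m²)  ✓ matches

Only capacitance has units s⁴·A²/(kg·m²).

Answer: capacitance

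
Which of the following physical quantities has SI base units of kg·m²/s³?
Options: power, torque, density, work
Checking the SI base units of each option:
  power (P = W/t): kg·m²/s³  ✓ matches
  torque (τ = Fr): kg·m²/s²  ✗
  density (ρ = m/V): kg/m³  ✗
  work (W = Fd): kg·m²/s²  ✗

Only power has units kg·m²/s³.

Answer: power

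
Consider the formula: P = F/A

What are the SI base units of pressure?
Units of each symbol in P = F/A:
  F (force): kg·m/s²
  A (area): m²  → in the denominator, contributes 1/m²

Multiplying the contributions: [kg·m/s²] · [1/m²]
Adding exponents of each base unit: kg: 1, m: -1, s: -2
SI base units of pressure: kg/(m·s²)

Answer: kg/(m·s²)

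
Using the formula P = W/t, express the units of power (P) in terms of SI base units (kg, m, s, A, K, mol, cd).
Units of each symbol in P = W/t:
  W (work): kg·m²/s²
  t (time): s  → in the denominator, contributes 1/s

Multiplying the contributions: [kg·m²/s²] · [1/s]
Adding exponents of each base unit: kg: 1, m: 2, s: -3
SI base units of power: kg·m²/s³

Answer: kg·m²/s³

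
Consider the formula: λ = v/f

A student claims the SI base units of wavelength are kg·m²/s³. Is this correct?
Units of each symbol in λ = v/f:
  v (wave speed): m/s
  f (frequency): 1/s  → in the denominator, contributes s

Multiplying the contributions: [m/s] · [s]
Adding exponents of each base unit: m: 1
SI base units of wavelength: m

The claimed units kg·m²/s³ (exponents kg: 1, m: 2, s: -3) do not match the derived units m (exponents m: 1), so the claim is incorrect.

Answer: No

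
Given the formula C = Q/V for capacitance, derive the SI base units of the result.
Units of each symbol in C = Q/V:
  Q (charge, in coulombs): s·A
  V (voltage, in volts): kg·m²/(s³·A)  → in the denominator, contributes s³·A/(kg·m²)

Multiplying the contributions: [s·A] · [s³·A/(kg·m²)]
Adding exponents of each base unit: kg: -1, m: -2, s: 4, A: 2
SI base units of capacitance: s⁴·A²/(kg·m²)

Answer: s⁴·A²/(kg·m²)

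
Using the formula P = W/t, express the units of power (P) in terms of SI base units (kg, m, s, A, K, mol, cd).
Units of each symbol in P = W/t:
  W (work): kg·m²/s²
  t (time): s  → in the denominator, contributes 1/s

Multiplying the contributions: [kg·m²/s²] · [1/s]
Adding exponents of each base unit: kg: 1, m: 2, s: -3
SI base units of power: kg·m²/s³

Answer: kg·m²/s³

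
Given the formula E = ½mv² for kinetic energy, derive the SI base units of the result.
Units of each symbol in E = ½mv²:
  m (mass): kg
  v (speed): m/s  → to the power 2, contributes m²/s²
  The factor ½ is dimensionless.

Multiplying the contributions: [kg] · [m²/s²]
Adding exponents of each base unit: kg: 1, m: 2, s: -2
SI base units of kinetic energy: kg·m²/s²

Answer: kg·m²/s²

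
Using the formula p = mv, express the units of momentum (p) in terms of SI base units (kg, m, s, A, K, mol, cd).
Units of each symbol in p = mv:
  m (mass): kg
  v (velocity): m/s

Multiplying the contributions: [kg] · [m/s]
Adding exponents of each base unit: kg: 1, m: 1, s: -1
SI base units of momentum: kg·m/s

Answer: kg·m/s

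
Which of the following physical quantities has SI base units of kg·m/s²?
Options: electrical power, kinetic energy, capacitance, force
Checking the SI base units of each option:
  electrical power (P = IV): kg·m²/s³  ✗
  kinetic energy (E = ½mv²): kg·m²/s²  ✗
  capacitance (C = Q/V): s⁴·A²/(kg·m²)  ✗
  force (F = ma): kg·m/s²  ✓ matches

Only force has units kg·m/s².

Answer: force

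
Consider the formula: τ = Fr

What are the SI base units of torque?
Units of each symbol in τ = Fr:
  F (force): kg·m/s²
  r (lever arm): m

Multiplying the contributions: [kg·m/s²] · [m]
Adding exponents of each base unit: kg: 1, m: 2, s: -2
SI base units of torque: kg·m²/s²

Answer: kg·m²/s²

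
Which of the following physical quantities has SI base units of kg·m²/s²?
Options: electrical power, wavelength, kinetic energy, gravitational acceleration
Checking the SI base units of each option:
  electrical power (P = IV): kg·m²/s³  ✗
  wavelength (λ = v/f): m  ✗
  kinetic energy (E = ½mv²): kg·m²/s²  ✓ matches
  gravitational acceleration (g = GM/r²): m/s²  ✗

Only kinetic energy has units kg·m²/s².

Answer: kinetic energy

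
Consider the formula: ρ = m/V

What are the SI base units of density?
Units of each symbol in ρ = m/V:
  m (mass): kg
  V (volume): m³  → in the denominator, contributes 1/m³

Multiplying the contributions: [kg] · [1/m³]
Adding exponents of each base unit: kg: 1, m: -3
SI base units of density: kg/m³

Answer: kg/m³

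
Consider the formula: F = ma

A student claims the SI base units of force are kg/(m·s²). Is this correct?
Units of each symbol in F = ma:
  m (mass): kg
  a (acceleration): m/s²

Multiplying the contributions: [kg] · [m/s²]
Adding exponents of each base unit: kg: 1, m: 1, s: -2
SI base units of force: kg·m/s²

The claimed units kg/(m·s²) (exponents kg: 1, m: -1, s: -2) do not match the derived units kg·m/s² (exponents kg: 1, m: 1, s: -2), so the claim is incorrect.

Answer: No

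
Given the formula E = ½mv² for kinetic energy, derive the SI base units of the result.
Units of each symbol in E = ½mv²:
  m (mass): kg
  v (speed): m/s  → to the power 2, contributes m²/s²
  The factor ½ is dimensionless.

Multiplying the contributions: [kg] · [m²/s²]
Adding exponents of each base unit: kg: 1, m: 2, s: -2
SI base units of kinetic energy: kg·m²/s²

Answer: kg·m²/s²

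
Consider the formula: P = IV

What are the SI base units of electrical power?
Units of each symbol in P = IV:
  I (current): A
  V (voltage, in volts): kg·m²/(s³·A)

Multiplying the contributions: [A] · [kg·m²/(s³·A)]
Adding exponents of each base unit: kg: 1, m: 2, s: -3
SI base units of electrical power: kg·m²/s³

Answer: kg·m²/s³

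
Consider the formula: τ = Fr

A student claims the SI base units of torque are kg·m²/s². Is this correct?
Units of each symbol in τ = Fr:
  F (force): kg·m/s²
  r (lever arm): m

Multiplying the contributions: [kg·m/s²] · [m]
Adding exponents of each base unit: kg: 1, m: 2, s: -2
SI base units of torque: kg·m²/s²

The claimed units kg·m²/s² match the derived units, so the claim is correct.

Answer: Yes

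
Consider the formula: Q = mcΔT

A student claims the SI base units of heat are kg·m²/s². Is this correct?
Units of each symbol in Q = mcΔT:
  m (mass): kg
  c (specific heat capacity, in J/(kg·K)): m²/(s²·K)
  ΔT (temperature change): K

Multiplying the contributions: [kg] · [m²/(s²·K)] · [K]
Adding exponents of each base unit: kg: 1, m: 2, s: -2
SI base units of heat: kg·m²/s²

The claimed units kg·m²/s² match the derived units, so the claim is correct.

Answer: Yes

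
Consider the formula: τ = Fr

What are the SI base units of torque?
Units of each symbol in τ = Fr:
  F (force): kg·m/s²
  r (lever arm): m

Multiplying the contributions: [kg·m/s²] · [m]
Adding exponents of each base unit: kg: 1, m: 2, s: -2
SI base units of torque: kg·m²/s²

Answer: kg·m²/s²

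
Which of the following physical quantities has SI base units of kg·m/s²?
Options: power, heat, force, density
Checking the SI base units of each option:
  power (P = W/t): kg·m²/s³  ✗
  heat (Q = mcΔT): kg·m²/s²  ✗
  force (F = ma): kg·m/s²  ✓ matches
  density (ρ = m/V): kg/m³  ✗

Only force has units kg·m/s².

Answer: force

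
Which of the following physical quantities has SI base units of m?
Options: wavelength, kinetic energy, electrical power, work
Checking the SI base units of each option:
  wavelength (λ = v/f): m  ✓ matches
  kinetic energy (E = ½mv²): kg·m²/s²  ✗
  electrical power (P = IV): kg·m²/s³  ✗
  work (W = Fd): kg·m²/s²  ✗

Only wavelength has units m.

Answer: wavelength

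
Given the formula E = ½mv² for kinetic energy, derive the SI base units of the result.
Units of each symbol in E = ½mv²:
  m (mass): kg
  v (speed): m/s  → to the power 2, contributes m²/s²
  The factor ½ is dimensionless.

Multiplying the contributions: [kg] · [m²/s²]
Adding exponents of each base unit: kg: 1, m: 2, s: -2
SI base units of kinetic energy: kg·m²/s²

Answer: kg·m²/s²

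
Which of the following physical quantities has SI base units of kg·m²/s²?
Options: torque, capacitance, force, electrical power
Checking the SI base units of each option:
  torque (τ = Fr): kg·m²/s²  ✓ matches
  capacitance (C = Q/V): s⁴·A²/(kg·m²)  ✗
  force (F = ma): kg·m/s²  ✗
  electrical power (P = IV): kg·m²/s³  ✗

Only torque has units kg·m²/s².

Answer: torque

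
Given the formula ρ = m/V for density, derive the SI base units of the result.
Units of each symbol in ρ = m/V:
  m (mass): kg
  V (volume): m³  → in the denominator, contributes 1/m³

Multiplying the contributions: [kg] · [1/m³]
Adding exponents of each base unit: kg: 1, m: -3
SI base units of density: kg/m³

Answer: kg/m³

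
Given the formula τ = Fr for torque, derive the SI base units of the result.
Units of each symbol in τ = Fr:
  F (force): kg·m/s²
  r (lever arm): m

Multiplying the contributions: [kg·m/s²] · [m]
Adding exponents of each base unit: kg: 1, m: 2, s: -2
SI base units of torque: kg·m²/s²

Answer: kg·m²/s²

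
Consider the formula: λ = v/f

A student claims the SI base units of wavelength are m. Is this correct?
Units of each symbol in λ = v/f:
  v (wave speed): m/s
  f (frequency): 1/s  → in the denominator, contributes s

Multiplying the contributions: [m/s] · [s]
Adding exponents of each base unit: m: 1
SI base units of wavelength: m

The claimed units m match the derived units, so the claim is correct.

Answer: Yes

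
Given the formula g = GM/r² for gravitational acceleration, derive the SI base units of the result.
Units of each symbol in g = GM/r²:
  G (gravitational constant): m³/(kg·s²)
  M (mass): kg
  r (distance): m  → to the power 2 in the denominator, contributes 1/m²

Multiplying the contributions: [m³/(kg·s²)] · [kg] · [1/m²]
Adding exponents of each base unit: m: 1, s: -2
SI base units of gravitational acceleration: m/s²

Answer: m/s²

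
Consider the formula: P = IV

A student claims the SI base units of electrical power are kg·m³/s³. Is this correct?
Units of each symbol in P = IV:
  I (current): A
  V (voltage, in volts): kg·m²/(s³·A)

Multiplying the contributions: [A] · [kg·m²/(s³·A)]
Adding exponents of each base unit: kg: 1, m: 2, s: -3
SI base units of electrical power: kg·m²/s³

The claimed units kg·m³/s³ (exponents kg: 1, m: 3, s: -3) do not match the derived units kg·m²/s³ (exponents kg: 1, m: 2, s: -3), so the claim is incorrect.

Answer: No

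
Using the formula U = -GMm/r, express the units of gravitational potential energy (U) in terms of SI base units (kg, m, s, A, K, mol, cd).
Units of each symbol in U = -GMm/r:
  G (gravitational constant): m³/(kg·s²)
  M (mass): kg
  m (mass): kg
  r (distance): m  → in the denominator, contributes 1/m
  The minus sign does not affect the units.

Multiplying the contributions: [m³/(kg·s²)] · [kg] · [kg] · [1/m]
Adding exponents of each base unit: kg: 1, m: 2, s: -2
SI base units of gravitational potential energy: kg·m²/s²

Answer: kg·m²/s²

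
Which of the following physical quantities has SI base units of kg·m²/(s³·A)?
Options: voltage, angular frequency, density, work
Checking the SI base units of each option:
  voltage (V = IR): kg·m²/(s³·A)  ✓ matches
  angular frequency (ω = 2πf): 1/s  ✗
  density (ρ = m/V): kg/m³  ✗
  work (W = Fd): kg·m²/s²  ✗

Only voltage has units kg·m²/(s³·A).

Answer: voltage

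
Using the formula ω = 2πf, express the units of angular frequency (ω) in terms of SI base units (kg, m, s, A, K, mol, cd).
Units of each symbol in ω = 2πf:
  f (frequency): 1/s
  The factor 2π is dimensionless.

Multiplying the contributions: [1/s]
Adding exponents of each base unit: s: -1
SI base units of angular frequency: 1/s

Answer: 1/s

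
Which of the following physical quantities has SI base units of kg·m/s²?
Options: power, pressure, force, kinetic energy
Checking the SI base units of each option:
  power (P = W/t): kg·m²/s³  ✗
  pressure (P = F/A): kg/(m·s²)  ✗
  force (F = ma): kg·m/s²  ✓ matches
  kinetic energy (E = ½mv²): kg·m²/s²  ✗

Only force has units kg·m/s².

Answer: force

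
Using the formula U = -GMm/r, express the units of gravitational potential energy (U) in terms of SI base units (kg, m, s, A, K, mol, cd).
Units of each symbol in U = -GMm/r:
  G (gravitational constant): m³/(kg·s²)
  M (mass): kg
  m (mass): kg
  r (distance): m  → in the denominator, contributes 1/m
  The minus sign does not affect the units.

Multiplying the contributions: [m³/(kg·s²)] · [kg] · [kg] · [1/m]
Adding exponents of each base unit: kg: 1, m: 2, s: -2
SI base units of gravitational potential energy: kg·m²/s²

Answer: kg·m²/s²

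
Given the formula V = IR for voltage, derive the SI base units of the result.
Units of each symbol in V = IR:
  I (current): A
  R (resistance, in ohms): kg·m²/(s³·A²)

Multiplying the contributions: [A] · [kg·m²/(s³·A²)]
Adding exponents of each base unit: kg: 1, m: 2, s: -3, A: -1
SI base units of voltage: kg·m²/(s³·A)

Answer: kg·m²/(s³·A)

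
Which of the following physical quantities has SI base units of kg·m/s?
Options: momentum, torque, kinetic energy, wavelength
Checking the SI base units of each option:
  momentum (p = mv): kg·m/s  ✓ matches
  torque (τ = Fr): kg·m²/s²  ✗
  kinetic energy (E = ½mv²): kg·m²/s²  ✗
  wavelength (λ = v/f): m  ✗

Only momentum has units kg·m/s.

Answer: momentum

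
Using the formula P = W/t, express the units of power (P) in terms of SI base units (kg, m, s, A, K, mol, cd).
Units of each symbol in P = W/t:
  W (work): kg·m²/s²
  t (time): s  → in the denominator, contributes 1/s

Multiplying the contributions: [kg·m²/s²] · [1/s]
Adding exponents of each base unit: kg: 1, m: 2, s: -3
SI base units of power: kg·m²/s³

Answer: kg·m²/s³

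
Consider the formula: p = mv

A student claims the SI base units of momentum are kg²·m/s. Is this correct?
Units of each symbol in p = mv:
  m (mass): kg
  v (velocity): m/s

Multiplying the contributions: [kg] · [m/s]
Adding exponents of each base unit: kg: 1, m: 1, s: -1
SI base units of momentum: kg·m/s

The claimed units kg²·m/s (exponents kg: 2, m: 1, s: -1) do not match the derived units kg·m/s (exponents kg: 1, m: 1, s: -1), so the claim is incorrect.

Answer: No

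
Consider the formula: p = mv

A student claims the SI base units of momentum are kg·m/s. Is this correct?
Units of each symbol in p = mv:
  m (mass): kg
  v (velocity): m/s

Multiplying the contributions: [kg] · [m/s]
Adding exponents of each base unit: kg: 1, m: 1, s: -1
SI base units of momentum: kg·m/s

The claimed units kg·m/s match the derived units, so the claim is correct.

Answer: Yes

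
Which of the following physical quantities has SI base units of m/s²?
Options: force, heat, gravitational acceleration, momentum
Checking the SI base units of each option:
  force (F = ma): kg·m/s²  ✗
  heat (Q = mcΔT): kg·m²/s²  ✗
  gravitational acceleration (g = GM/r²): m/s²  ✓ matches
  momentum (p = mv): kg·m/s  ✗

Only gravitational acceleration has units m/s².

Answer: gravitational acceleration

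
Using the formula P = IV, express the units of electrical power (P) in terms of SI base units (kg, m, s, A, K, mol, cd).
Units of each symbol in P = IV:
  I (current): A
  V (voltage, in volts): kg·m²/(s³·A)

Multiplying the contributions: [A] · [kg·m²/(s³·A)]
Adding exponents of each base unit: kg: 1, m: 2, s: -3
SI base units of electrical power: kg·m²/s³

Answer: kg·m²/s³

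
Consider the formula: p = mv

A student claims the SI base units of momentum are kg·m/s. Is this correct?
Units of each symbol in p = mv:
  m (mass): kg
  v (velocity): m/s

Multiplying the contributions: [kg] · [m/s]
Adding exponents of each base unit: kg: 1, m: 1, s: -1
SI base units of momentum: kg·m/s

The claimed units kg·m/s match the derived units, so the claim is correct.

Answer: Yes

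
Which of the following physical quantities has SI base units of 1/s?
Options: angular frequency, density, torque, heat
Checking the SI base units of each option:
  angular frequency (ω = 2πf): 1/s  ✓ matches
  density (ρ = m/V): kg/m³  ✗
  torque (τ = Fr): kg·m²/s²  ✗
  heat (Q = mcΔT): kg·m²/s²  ✗

Only angular frequency has units 1/s.

Answer: angular frequency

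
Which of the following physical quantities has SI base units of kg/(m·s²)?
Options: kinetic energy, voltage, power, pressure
Checking the SI base units of each option:
  kinetic energy (E = ½mv²): kg·m²/s²  ✗
  voltage (V = IR): kg·m²/(s³·A)  ✗
  power (P = W/t): kg·m²/s³  ✗
  pressure (P = F/A): kg/(m·s²)  ✓ matches

Only pressure has units kg/(m·s²).

Answer: pressure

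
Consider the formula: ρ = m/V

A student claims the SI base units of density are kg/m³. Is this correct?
Units of each symbol in ρ = m/V:
  m (mass): kg
  V (volume): m³  → in the denominator, contributes 1/m³

Multiplying the contributions: [kg] · [1/m³]
Adding exponents of each base unit: kg: 1, m: -3
SI base units of density: kg/m³

The claimed units kg/m³ match the derived units, so the claim is correct.

Answer: Yes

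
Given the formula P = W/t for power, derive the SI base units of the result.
Units of each symbol in P = W/t:
  W (work): kg·m²/s²
  t (time): s  → in the denominator, contributes 1/s

Multiplying the contributions: [kg·m²/s²] · [1/s]
Adding exponents of each base unit: kg: 1, m: 2, s: -3
SI base units of power: kg·m²/s³

Answer: kg·m²/s³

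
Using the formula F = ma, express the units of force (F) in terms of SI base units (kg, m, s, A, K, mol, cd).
Units of each symbol in F = ma:
  m (mass): kg
  a (acceleration): m/s²

Multiplying the contributions: [kg] · [m/s²]
Adding exponents of each base unit: kg: 1, m: 1, s: -2
SI base units of force: kg·m/s²

Answer: kg·m/s²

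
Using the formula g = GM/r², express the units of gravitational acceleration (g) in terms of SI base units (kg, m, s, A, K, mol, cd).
Units of each symbol in g = GM/r²:
  G (gravitational constant): m³/(kg·s²)
  M (mass): kg
  r (distance): m  → to the power 2 in the denominator, contributes 1/m²

Multiplying the contributions: [m³/(kg·s²)] · [kg] · [1/m²]
Adding exponents of each base unit: m: 1, s: -2
SI base units of gravitational acceleration: m/s²

Answer: m/s²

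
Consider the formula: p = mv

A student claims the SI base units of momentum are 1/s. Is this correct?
Units of each symbol in p = mv:
  m (mass): kg
  v (velocity): m/s

Multiplying the contributions: [kg] · [m/s]
Adding exponents of each base unit: kg: 1, m: 1, s: -1
SI base units of momentum: kg·m/s

The claimed units 1/s (exponents s: -1) do not match the derived units kg·m/s (exponents kg: 1, m: 1, s: -1), so the claim is incorrect.

Answer: No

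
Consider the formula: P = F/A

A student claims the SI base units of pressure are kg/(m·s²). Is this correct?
Units of each symbol in P = F/A:
  F (force): kg·m/s²
  A (area): m²  → in the denominator, contributes 1/m²

Multiplying the contributions: [kg·m/s²] · [1/m²]
Adding exponents of each base unit: kg: 1, m: -1, s: -2
SI base units of pressure: kg/(m·s²)

The claimed units kg/(m·s²) match the derived units, so the claim is correct.

Answer: Yes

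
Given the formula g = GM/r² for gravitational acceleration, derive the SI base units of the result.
Units of each symbol in g = GM/r²:
  G (gravitational constant): m³/(kg·s²)
  M (mass): kg
  r (distance): m  → to the power 2 in the denominator, contributes 1/m²

Multiplying the contributions: [m³/(kg·s²)] · [kg] · [1/m²]
Adding exponents of each base unit: m: 1, s: -2
SI base units of gravitational acceleration: m/s²

Answer: m/s²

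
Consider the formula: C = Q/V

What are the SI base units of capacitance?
Units of each symbol in C = Q/V:
  Q (charge, in coulombs): s·A
  V (voltage, in volts): kg·m²/(s³·A)  → in the denominator, contributes s³·A/(kg·m²)

Multiplying the contributions: [s·A] · [s³·A/(kg·m²)]
Adding exponents of each base unit: kg: -1, m: -2, s: 4, A: 2
SI base units of capacitance: s⁴·A²/(kg·m²)

Answer: s⁴·A²/(kg·m²)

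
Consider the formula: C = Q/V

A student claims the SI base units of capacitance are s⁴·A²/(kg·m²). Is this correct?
Units of each symbol in C = Q/V:
  Q (charge, in coulombs): s·A
  V (voltage, in volts): kg·m²/(s³·A)  → in the denominator, contributes s³·A/(kg·m²)

Multiplying the contributions: [s·A] · [s³·A/(kg·m²)]
Adding exponents of each base unit: kg: -1, m: -2, s: 4, A: 2
SI base units of capacitance: s⁴·A²/(kg·m²)

The claimed units s⁴·A²/(kg·m²) match the derived units, so the claim is correct.

Answer: Yes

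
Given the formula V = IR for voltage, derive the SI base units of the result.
Units of each symbol in V = IR:
  I (current): A
  R (resistance, in ohms): kg·m²/(s³·A²)

Multiplying the contributions: [A] · [kg·m²/(s³·A²)]
Adding exponents of each base unit: kg: 1, m: 2, s: -3, A: -1
SI base units of voltage: kg·m²/(s³·A)

Answer: kg·m²/(s³·A)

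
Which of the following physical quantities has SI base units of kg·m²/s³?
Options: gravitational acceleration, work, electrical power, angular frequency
Checking the SI base units of each option:
  gravitational acceleration (g = GM/r²): m/s²  ✗
  work (W = Fd): kg·m²/s²  ✗
  electrical power (P = IV): kg·m²/s³  ✓ matches
  angular frequency (ω = 2πf): 1/s  ✗

Only electrical power has units kg·m²/s³.

Answer: electrical power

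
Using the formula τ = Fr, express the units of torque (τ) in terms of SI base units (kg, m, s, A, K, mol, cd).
Units of each symbol in τ = Fr:
  F (force): kg·m/s²
  r (lever arm): m

Multiplying the contributions: [kg·m/s²] · [m]
Adding exponents of each base unit: kg: 1, m: 2, s: -2
SI base units of torque: kg·m²/s²

Answer: kg·m²/s²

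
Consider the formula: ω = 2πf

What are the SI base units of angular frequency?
Units of each symbol in ω = 2πf:
  f (frequency): 1/s
  The factor 2π is dimensionless.

Multiplying the contributions: [1/s]
Adding exponents of each base unit: s: -1
SI base units of angular frequency: 1/s

Answer: 1/s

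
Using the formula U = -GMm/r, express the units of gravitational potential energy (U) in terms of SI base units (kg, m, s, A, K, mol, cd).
Units of each symbol in U = -GMm/r:
  G (gravitational constant): m³/(kg·s²)
  M (mass): kg
  m (mass): kg
  r (distance): m  → in the denominator, contributes 1/m
  The minus sign does not affect the units.

Multiplying the contributions: [m³/(kg·s²)] · [kg] · [kg] · [1/m]
Adding exponents of each base unit: kg: 1, m: 2, s: -2
SI base units of gravitational potential energy: kg·m²/s²

Answer: kg·m²/s²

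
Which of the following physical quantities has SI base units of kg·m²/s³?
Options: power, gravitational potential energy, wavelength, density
Checking the SI base units of each option:
  power (P = W/t): kg·m²/s³  ✓ matches
  gravitational potential energy (U = -GMm/r): kg·m²/s²  ✗
  wavelength (λ = v/f): m  ✗
  density (ρ = m/V): kg/m³  ✗

Only power has units kg·m²/s³.

Answer: power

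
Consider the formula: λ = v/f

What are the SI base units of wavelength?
Units of each symbol in λ = v/f:
  v (wave speed): m/s
  f (frequency): 1/s  → in the denominator, contributes s

Multiplying the contributions: [m/s] · [s]
Adding exponents of each base unit: m: 1
SI base units of wavelength: m

Answer: m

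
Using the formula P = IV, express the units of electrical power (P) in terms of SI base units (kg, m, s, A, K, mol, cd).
Units of each symbol in P = IV:
  I (current): A
  V (voltage, in volts): kg·m²/(s³·A)

Multiplying the contributions: [A] · [kg·m²/(s³·A)]
Adding exponents of each base unit: kg: 1, m: 2, s: -3
SI base units of electrical power: kg·m²/s³

Answer: kg·m²/s³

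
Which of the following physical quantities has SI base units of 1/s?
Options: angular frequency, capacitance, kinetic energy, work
Checking the SI base units of each option:
  angular frequency (ω = 2πf): 1/s  ✓ matches
  capacitance (C = Q/V): s⁴·A²/(kg·m²)  ✗
  kinetic energy (E = ½mv²): kg·m²/s²  ✗
  work (W = Fd): kg·m²/s²  ✗

Only angular frequency has units 1/s.

Answer: angular frequency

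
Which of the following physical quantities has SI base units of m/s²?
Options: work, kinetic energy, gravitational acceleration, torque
Checking the SI base units of each option:
  work (W = Fd): kg·m²/s²  ✗
  kinetic energy (E = ½mv²): kg·m²/s²  ✗
  gravitational acceleration (g = GM/r²): m/s²  ✓ matches
  torque (τ = Fr): kg·m²/s²  ✗

Only gravitational acceleration has units m/s².

Answer: gravitational acceleration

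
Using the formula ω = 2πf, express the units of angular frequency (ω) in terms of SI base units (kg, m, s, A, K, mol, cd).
Units of each symbol in ω = 2πf:
  f (frequency): 1/s
  The factor 2π is dimensionless.

Multiplying the contributions: [1/s]
Adding exponents of each base unit: s: -1
SI base units of angular frequency: 1/s

Answer: 1/s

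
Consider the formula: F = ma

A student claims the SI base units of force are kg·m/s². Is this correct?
Units of each symbol in F = ma:
  m (mass): kg
  a (acceleration): m/s²

Multiplying the contributions: [kg] · [m/s²]
Adding exponents of each base unit: kg: 1, m: 1, s: -2
SI base units of force: kg·m/s²

The claimed units kg·m/s² match the derived units, so the claim is correct.

Answer: Yes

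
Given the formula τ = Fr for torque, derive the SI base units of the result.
Units of each symbol in τ = Fr:
  F (force): kg·m/s²
  r (lever arm): m

Multiplying the contributions: [kg·m/s²] · [m]
Adding exponents of each base unit: kg: 1, m: 2, s: -2
SI base units of torque: kg·m²/s²

Answer: kg·m²/s²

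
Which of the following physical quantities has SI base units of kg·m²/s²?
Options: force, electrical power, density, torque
Checking the SI base units of each option:
  force (F = ma): kg·m/s²  ✗
  electrical power (P = IV): kg·m²/s³  ✗
  density (ρ = m/V): kg/m³  ✗
  torque (τ = Fr): kg·m²/s²  ✓ matches

Only torque has units kg·m²/s².

Answer: torque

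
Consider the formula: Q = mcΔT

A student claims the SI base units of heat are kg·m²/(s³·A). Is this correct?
Units of each symbol in Q = mcΔT:
  m (mass): kg
  c (specific heat capacity, in J/(kg·K)): m²/(s²·K)
  ΔT (temperature change): K

Multiplying the contributions: [kg] · [m²/(s²·K)] · [K]
Adding exponents of each base unit: kg: 1, m: 2, s: -2
SI base units of heat: kg·m²/s²

The claimed units kg·m²/(s³·A) (exponents kg: 1, m: 2, s: -3, A: -1) do not match the derived units kg·m²/s² (exponents kg: 1, m: 2, s: -2), so the claim is incorrect.

Answer: No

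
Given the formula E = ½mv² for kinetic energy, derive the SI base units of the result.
Units of each symbol in E = ½mv²:
  m (mass): kg
  v (speed): m/s  → to the power 2, contributes m²/s²
  The factor ½ is dimensionless.

Multiplying the contributions: [kg] · [m²/s²]
Adding exponents of each base unit: kg: 1, m: 2, s: -2
SI base units of kinetic energy: kg·m²/s²

Answer: kg·m²/s²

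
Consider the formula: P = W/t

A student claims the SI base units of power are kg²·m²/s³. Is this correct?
Units of each symbol in P = W/t:
  W (work): kg·m²/s²
  t (time): s  → in the denominator, contributes 1/s

Multiplying the contributions: [kg·m²/s²] · [1/s]
Adding exponents of each base unit: kg: 1, m: 2, s: -3
SI base units of power: kg·m²/s³

The claimed units kg²·m²/s³ (exponents kg: 2, m: 2, s: -3) do not match the derived units kg·m²/s³ (exponents kg: 1, m: 2, s: -3), so the claim is incorrect.

Answer: No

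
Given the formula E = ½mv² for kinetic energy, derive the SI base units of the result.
Units of each symbol in E = ½mv²:
  m (mass): kg
  v (speed): m/s  → to the power 2, contributes m²/s²
  The factor ½ is dimensionless.

Multiplying the contributions: [kg] · [m²/s²]
Adding exponents of each base unit: kg: 1, m: 2, s: -2
SI base units of kinetic energy: kg·m²/s²

Answer: kg·m²/s²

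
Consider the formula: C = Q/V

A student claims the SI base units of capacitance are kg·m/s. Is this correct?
Units of each symbol in C = Q/V:
  Q (charge, in coulombs): s·A
  V (voltage, in volts): kg·m²/(s³·A)  → in the denominator, contributes s³·A/(kg·m²)

Multiplying the contributions: [s·A] · [s³·A/(kg·m²)]
Adding exponents of each base unit: kg: -1, m: -2, s: 4, A: 2
SI base units of capacitance: s⁴·A²/(kg·m²)

The claimed units kg·m/s (exponents kg: 1, m: 1, s: -1) do not match the derived units s⁴·A²/(kg·m²) (exponents kg: -1, m: -2, s: 4, A: 2), so the claim is incorrect.

Answer: No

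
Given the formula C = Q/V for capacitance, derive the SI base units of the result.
Units of each symbol in C = Q/V:
  Q (charge, in coulombs): s·A
  V (voltage, in volts): kg·m²/(s³·A)  → in the denominator, contributes s³·A/(kg·m²)

Multiplying the contributions: [s·A] · [s³·A/(kg·m²)]
Adding exponents of each base unit: kg: -1, m: -2, s: 4, A: 2
SI base units of capacitance: s⁴·A²/(kg·m²)

Answer: s⁴·A²/(kg·m²)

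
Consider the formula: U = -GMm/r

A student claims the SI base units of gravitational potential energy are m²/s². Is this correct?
Units of each symbol in U = -GMm/r:
  G (gravitational constant): m³/(kg·s²)
  M (mass): kg
  m (mass): kg
  r (distance): m  → in the denominator, contributes 1/m
  The minus sign does not affect the units.

Multiplying the contributions: [m³/(kg·s²)] · [kg] · [kg] · [1/m]
Adding exponents of each base unit: kg: 1, m: 2, s: -2
SI base units of gravitational potential energy: kg·m²/s²

The claimed units m²/s² (exponents m: 2, s: -2) do not match the derived units kg·m²/s² (exponents kg: 1, m: 2, s: -2), so the claim is incorrect.

Answer: No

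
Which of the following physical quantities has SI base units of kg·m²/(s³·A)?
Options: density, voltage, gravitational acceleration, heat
Checking the SI base units of each option:
  density (ρ = m/V): kg/m³  ✗
  voltage (V = IR): kg·m²/(s³·A)  ✓ matches
  gravitational acceleration (g = GM/r²): m/s²  ✗
  heat (Q = mcΔT): kg·m²/s²  ✗

Only voltage has units kg·m²/(s³·A).

Answer: voltage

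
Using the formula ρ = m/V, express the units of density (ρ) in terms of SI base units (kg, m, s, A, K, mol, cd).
Units of each symbol in ρ = m/V:
  m (mass): kg
  V (volume): m³  → in the denominator, contributes 1/m³

Multiplying the contributions: [kg] · [1/m³]
Adding exponents of each base unit: kg: 1, m: -3
SI base units of density: kg/m³

Answer: kg/m³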